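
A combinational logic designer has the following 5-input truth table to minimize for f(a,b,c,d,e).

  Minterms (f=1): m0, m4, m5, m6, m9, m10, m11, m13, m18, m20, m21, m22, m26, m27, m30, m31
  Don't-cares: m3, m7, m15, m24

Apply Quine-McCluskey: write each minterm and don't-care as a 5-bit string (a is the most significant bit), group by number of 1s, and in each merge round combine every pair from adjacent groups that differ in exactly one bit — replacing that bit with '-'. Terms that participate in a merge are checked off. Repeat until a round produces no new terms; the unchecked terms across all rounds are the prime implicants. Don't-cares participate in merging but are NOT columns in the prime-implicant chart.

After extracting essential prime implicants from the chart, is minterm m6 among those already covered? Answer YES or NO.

size-2^0 implicants → 00000(✓)  00011(✓)  00100(✓)  00101(✓)  00110(✓)  00111(✓)  01001(✓)  01010(✓)  01011(✓)  01101(✓)  01111(✓)  10010(✓)  10100(✓)  10101(✓)  10110(✓)  11000(✓)  11010(✓)  11011(✓)  11110(✓)  11111(✓)
size-2^1 implicants → -0100(✓)  -0101(✓)  -0110(✓)  -1010(✓)  -1011(✓)  -1111(✓)  0-011(✓)  0-101(✓)  0-111(✓)  00-00  00-11(✓)  001-0(✓)  001-1(✓)  0010-(✓)  0011-(✓)  01-01(✓)  01-11(✓)  010-1(✓)  0101-(✓)  011-1(✓)  1-010(✓)  1-110(✓)  10-10(✓)  101-0(✓)  1010-(✓)  11-10(✓)  11-11(✓)  110-0  1101-(✓)  1111-(✓)
size-2^2 implicants → -01-0  -010-  -1-11  -101-  0--11  0-1-1  001--  01--1  1--10  11-1-
Unchecked terms (primes): -01-0, -010-, -1-11, -101-, 0--11, 0-1-1, 00-00, 001--, 01--1, 1--10, 11-1-, 110-0
Minterm coverage:
  m0 ⊆ 00-00 [E]
  m4 ⊆ -01-0,-010-,00-00,001--
  m5 ⊆ -010-,0-1-1,001--
  m6 ⊆ -01-0,001--
  m9 ⊆ 01--1 [E]
  m10 ⊆ -101- [E]
  m11 ⊆ -1-11,-101-,0--11,01--1
  m13 ⊆ 0-1-1,01--1
  m18 ⊆ 1--10 [E]
  m20 ⊆ -01-0,-010-
  m21 ⊆ -010- [E]
  m22 ⊆ -01-0,1--10
  m26 ⊆ -101-,1--10,11-1-,110-0
  m27 ⊆ -1-11,-101-,11-1-
  m30 ⊆ 1--10,11-1-
  m31 ⊆ -1-11,11-1-
E = {-010-, -101-, 00-00, 01--1, 1--10}

NO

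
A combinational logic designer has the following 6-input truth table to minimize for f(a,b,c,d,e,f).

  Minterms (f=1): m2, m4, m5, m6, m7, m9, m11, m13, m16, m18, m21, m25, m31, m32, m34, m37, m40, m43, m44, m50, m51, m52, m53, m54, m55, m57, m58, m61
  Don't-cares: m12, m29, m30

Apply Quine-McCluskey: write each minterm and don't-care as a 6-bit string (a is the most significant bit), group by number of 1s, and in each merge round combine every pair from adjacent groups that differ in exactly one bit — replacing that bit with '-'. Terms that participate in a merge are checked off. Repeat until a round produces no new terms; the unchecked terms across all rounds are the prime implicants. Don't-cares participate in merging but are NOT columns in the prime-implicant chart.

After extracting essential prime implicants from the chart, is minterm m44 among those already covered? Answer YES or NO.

NO

[col 0] 000010*, 000100*, 000101*, 000110*, 000111*, 001001*, 001011*, 001100*, 001101*, 010000*, 010010*, 010101*, 011001*, 011101*, 011110*, 011111*, 100000*, 100010*, 100101*, 101000*, 101011*, 101100*, 110010*, 110011*, 110100*, 110101*, 110110*, 110111*, 111001*, 111010*, 111101*
[col 1] -00010*, -00101*, -01011, -01100, -10010*, -10101*, -11001*, -11101*, 0-0010*, 0-0101*, 0-1001*, 0-1101*, 00-100*, 00-101*, 000-10, 0001-0*, 0001-1*, 00010-*, 00011-*, 001-01*, 0010-1, 00110-*, 01-101*, 0100-0, 011-01*, 0111-1, 01111-, 1-0010*, 1-0101*, 10-000, 1000-0, 101-00, 11-010, 11-101*, 110-10*, 110-11*, 11001-*, 1101-0*, 1101-1*, 11010-*, 11011-*, 111-01*
[col 2] --0010, --0101, -1-101, -11-01, 0--101, 0-1-01, 00-10-, 0001--, 110-1-, 1101--
Prime implicants: --0010, --0101, -01011, -01100, -1-101, -11-01, 0--101, 0-1-01, 00-10-, 000-10, 0001--, 0010-1, 0100-0, 0111-1, 01111-, 10-000, 1000-0, 101-00, 11-010, 110-1-, 1101--
PI chart (minterm → PIs covering it):
  2 | --0010,000-10
  4 | 00-10-,0001--
  5 | --0101,0--101,00-10-,0001--
  6 | 000-10,0001--
  7 | 0001--  (sole → essential)
  9 | 0-1-01,0010-1
  11 | -01011,0010-1
  13 | 0--101,0-1-01,00-10-
  16 | 0100-0  (sole → essential)
  18 | --0010,0100-0
  21 | --0101,-1-101,0--101
  25 | -11-01,0-1-01
  31 | 0111-1,01111-
  32 | 10-000,1000-0
  34 | --0010,1000-0
  37 | --0101  (sole → essential)
  40 | 10-000,101-00
  43 | -01011  (sole → essential)
  44 | -01100,101-00
  50 | --0010,11-010,110-1-
  51 | 110-1-  (sole → essential)
  52 | 1101--  (sole → essential)
  53 | --0101,-1-101,1101--
  54 | 110-1-,1101--
  55 | 110-1-,1101--
  57 | -11-01  (sole → essential)
  58 | 11-010  (sole → essential)
  61 | -1-101,-11-01
Essential prime implicants: --0101, -01011, -11-01, 0001--, 0100-0, 11-010, 110-1-, 1101--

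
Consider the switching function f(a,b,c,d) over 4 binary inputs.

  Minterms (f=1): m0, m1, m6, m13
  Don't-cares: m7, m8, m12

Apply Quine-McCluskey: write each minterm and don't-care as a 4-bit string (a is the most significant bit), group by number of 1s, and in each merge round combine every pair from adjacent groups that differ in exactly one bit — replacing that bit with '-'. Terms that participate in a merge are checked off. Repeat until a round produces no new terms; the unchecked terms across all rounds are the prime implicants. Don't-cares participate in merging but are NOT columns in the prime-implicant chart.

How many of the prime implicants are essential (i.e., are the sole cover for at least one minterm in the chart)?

Round 0: 0000✓ 0001✓ 0110✓ 0111✓ 1000✓ 1100✓ 1101✓
Round 1: -000 000- 011- 1-00 110-
PIs = {-000, 000-, 011-, 1-00, 110-}
Coverage chart:
  m0: -000,000-
  m1: 000- ←essential
  m6: 011- ←essential
  m13: 110- ←essential
Essential: 000-, 011-, 110-

3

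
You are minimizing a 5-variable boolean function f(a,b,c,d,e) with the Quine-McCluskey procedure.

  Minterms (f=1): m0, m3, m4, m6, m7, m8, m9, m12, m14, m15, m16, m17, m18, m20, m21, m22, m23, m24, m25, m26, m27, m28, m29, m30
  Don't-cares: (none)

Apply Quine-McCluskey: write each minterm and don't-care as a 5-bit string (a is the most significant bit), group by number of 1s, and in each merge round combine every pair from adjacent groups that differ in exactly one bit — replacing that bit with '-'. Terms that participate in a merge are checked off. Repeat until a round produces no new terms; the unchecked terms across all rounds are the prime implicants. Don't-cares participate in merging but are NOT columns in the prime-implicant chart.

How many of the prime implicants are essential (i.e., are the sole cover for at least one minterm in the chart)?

size-2^0 implicants → 00000(✓)  00011(✓)  00100(✓)  00110(✓)  00111(✓)  01000(✓)  01001(✓)  01100(✓)  01110(✓)  01111(✓)  10000(✓)  10001(✓)  10010(✓)  10100(✓)  10101(✓)  10110(✓)  10111(✓)  11000(✓)  11001(✓)  11010(✓)  11011(✓)  11100(✓)  11101(✓)  11110(✓)
size-2^1 implicants → -0000(✓)  -0100(✓)  -0110(✓)  -0111(✓)  -1000(✓)  -1001(✓)  -1100(✓)  -1110(✓)  0-000(✓)  0-100(✓)  0-110(✓)  0-111(✓)  00-00(✓)  00-11  001-0(✓)  0011-(✓)  01-00(✓)  0100-(✓)  011-0(✓)  0111-(✓)  1-000(✓)  1-001(✓)  1-010(✓)  1-100(✓)  1-101(✓)  1-110(✓)  10-00(✓)  10-01(✓)  10-10(✓)  100-0(✓)  1000-(✓)  101-0(✓)  101-1(✓)  1010-(✓)  1011-(✓)  11-00(✓)  11-01(✓)  11-10(✓)  110-0(✓)  110-1(✓)  1100-(✓)  1101-(✓)  111-0(✓)  1110-(✓)
size-2^2 implicants → --000(✓)  --100(✓)  --110(✓)  -0-00(✓)  -01-0(✓)  -011-  -1-00(✓)  -100-  -11-0(✓)  0--00(✓)  0-1-0(✓)  0-11-  1--00(✓)  1--01(✓)  1--10(✓)  1-0-0(✓)  1-00-(✓)  1-1-0(✓)  1-10-(✓)  10--0(✓)  10-0-(✓)  101--  11--0(✓)  11-0-(✓)  110--
size-2^3 implicants → ---00  --1-0  1---0  1--0-
Unchecked terms (primes): ---00, --1-0, -011-, -100-, 0-11-, 00-11, 1---0, 1--0-, 101--, 110--
Minterm coverage:
  m0 ⊆ ---00 [E]
  m3 ⊆ 00-11 [E]
  m4 ⊆ ---00,--1-0
  m6 ⊆ --1-0,-011-,0-11-
  m7 ⊆ -011-,0-11-,00-11
  m8 ⊆ ---00,-100-
  m9 ⊆ -100- [E]
  m12 ⊆ ---00,--1-0
  m14 ⊆ --1-0,0-11-
  m15 ⊆ 0-11- [E]
  m16 ⊆ ---00,1---0,1--0-
  m17 ⊆ 1--0- [E]
  m18 ⊆ 1---0 [E]
  m20 ⊆ ---00,--1-0,1---0,1--0-,101--
  m21 ⊆ 1--0-,101--
  m22 ⊆ --1-0,-011-,1---0,101--
  m23 ⊆ -011-,101--
  m24 ⊆ ---00,-100-,1---0,1--0-,110--
  m25 ⊆ -100-,1--0-,110--
  m26 ⊆ 1---0,110--
  m27 ⊆ 110-- [E]
  m28 ⊆ ---00,--1-0,1---0,1--0-
  m29 ⊆ 1--0- [E]
  m30 ⊆ --1-0,1---0
E = {---00, -100-, 0-11-, 00-11, 1---0, 1--0-, 110--}

7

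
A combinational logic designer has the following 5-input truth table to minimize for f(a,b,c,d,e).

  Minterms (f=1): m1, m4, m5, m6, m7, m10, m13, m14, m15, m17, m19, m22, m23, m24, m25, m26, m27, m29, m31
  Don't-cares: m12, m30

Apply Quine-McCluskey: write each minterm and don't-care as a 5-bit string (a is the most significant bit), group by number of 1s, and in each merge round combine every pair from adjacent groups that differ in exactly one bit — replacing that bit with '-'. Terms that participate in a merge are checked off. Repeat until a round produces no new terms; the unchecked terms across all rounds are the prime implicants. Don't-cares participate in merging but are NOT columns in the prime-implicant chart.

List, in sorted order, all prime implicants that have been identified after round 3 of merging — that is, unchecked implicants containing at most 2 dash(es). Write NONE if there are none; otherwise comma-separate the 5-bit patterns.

[col 0] 00001*, 00100*, 00101*, 00110*, 00111*, 01010*, 01100*, 01101*, 01110*, 01111*, 10001*, 10011*, 10110*, 10111*, 11000*, 11001*, 11010*, 11011*, 11101*, 11110*, 11111*
[col 1] -0001, -0110*, -0111*, -1010*, -1101*, -1110*, -1111*, 0-100*, 0-101*, 0-110*, 0-111*, 00-01, 001-0*, 001-1*, 0010-*, 0011-*, 01-10*, 011-0*, 011-1*, 0110-*, 0111-*, 1-001*, 1-011*, 1-110*, 1-111*, 10-11*, 100-1*, 1011-*, 11-01*, 11-10*, 11-11*, 110-0*, 110-1*, 1100-*, 1101-*, 111-1*, 1111-*
[col 2] --110*, --111*, -011-*, -1-10, -11-1, -111-*, 0-1-0*, 0-1-1*, 0-10-*, 0-11-*, 001--*, 011--*, 1--11, 1-0-1, 1-11-*, 11--1, 11-1-, 110--
[col 3] --11-, 0-1--
Prime implicants: --11-, -0001, -1-10, -11-1, 0-1--, 00-01, 1--11, 1-0-1, 11--1, 11-1-, 110--

-0001, -1-10, -11-1, 00-01, 1--11, 1-0-1, 11--1, 11-1-, 110--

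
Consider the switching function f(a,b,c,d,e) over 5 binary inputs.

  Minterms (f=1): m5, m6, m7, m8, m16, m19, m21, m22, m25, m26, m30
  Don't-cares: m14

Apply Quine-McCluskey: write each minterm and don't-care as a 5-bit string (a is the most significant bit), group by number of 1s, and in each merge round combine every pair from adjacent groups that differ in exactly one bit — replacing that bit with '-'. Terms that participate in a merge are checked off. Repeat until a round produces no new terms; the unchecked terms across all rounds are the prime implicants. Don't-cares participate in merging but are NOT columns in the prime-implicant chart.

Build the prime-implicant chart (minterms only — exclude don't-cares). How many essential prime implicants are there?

[col 0] 00101*, 00110*, 00111*, 01000, 01110*, 10000, 10011, 10101*, 10110*, 11001, 11010*, 11110*
[col 1] -0101, -0110*, -1110*, 0-110*, 001-1, 0011-, 1-110*, 11-10
[col 2] --110
Prime implicants: --110, -0101, 001-1, 0011-, 01000, 10000, 10011, 11-10, 11001
PI chart (minterm → PIs covering it):
  5 | -0101,001-1
  6 | --110,0011-
  7 | 001-1,0011-
  8 | 01000  (sole → essential)
  16 | 10000  (sole → essential)
  19 | 10011  (sole → essential)
  21 | -0101  (sole → essential)
  22 | --110  (sole → essential)
  25 | 11001  (sole → essential)
  26 | 11-10  (sole → essential)
  30 | --110,11-10
Essential prime implicants: --110, -0101, 01000, 10000, 10011, 11-10, 11001

7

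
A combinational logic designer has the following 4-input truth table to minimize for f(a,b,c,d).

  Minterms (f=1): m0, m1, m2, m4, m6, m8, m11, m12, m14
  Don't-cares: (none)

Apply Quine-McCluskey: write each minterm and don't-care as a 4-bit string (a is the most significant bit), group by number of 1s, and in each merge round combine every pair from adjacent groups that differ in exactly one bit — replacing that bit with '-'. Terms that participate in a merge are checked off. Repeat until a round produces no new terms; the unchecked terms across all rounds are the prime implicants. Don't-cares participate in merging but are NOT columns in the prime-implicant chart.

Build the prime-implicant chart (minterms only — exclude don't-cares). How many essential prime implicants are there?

size-2^0 implicants → 0000(✓)  0001(✓)  0010(✓)  0100(✓)  0110(✓)  1000(✓)  1011  1100(✓)  1110(✓)
size-2^1 implicants → -000(✓)  -100(✓)  -110(✓)  0-00(✓)  0-10(✓)  00-0(✓)  000-  01-0(✓)  1-00(✓)  11-0(✓)
size-2^2 implicants → --00  -1-0  0--0
Unchecked terms (primes): --00, -1-0, 0--0, 000-, 1011
Minterm coverage:
  m0 ⊆ --00,0--0,000-
  m1 ⊆ 000- [E]
  m2 ⊆ 0--0 [E]
  m4 ⊆ --00,-1-0,0--0
  m6 ⊆ -1-0,0--0
  m8 ⊆ --00 [E]
  m11 ⊆ 1011 [E]
  m12 ⊆ --00,-1-0
  m14 ⊆ -1-0 [E]
E = {--00, -1-0, 0--0, 000-, 1011}

5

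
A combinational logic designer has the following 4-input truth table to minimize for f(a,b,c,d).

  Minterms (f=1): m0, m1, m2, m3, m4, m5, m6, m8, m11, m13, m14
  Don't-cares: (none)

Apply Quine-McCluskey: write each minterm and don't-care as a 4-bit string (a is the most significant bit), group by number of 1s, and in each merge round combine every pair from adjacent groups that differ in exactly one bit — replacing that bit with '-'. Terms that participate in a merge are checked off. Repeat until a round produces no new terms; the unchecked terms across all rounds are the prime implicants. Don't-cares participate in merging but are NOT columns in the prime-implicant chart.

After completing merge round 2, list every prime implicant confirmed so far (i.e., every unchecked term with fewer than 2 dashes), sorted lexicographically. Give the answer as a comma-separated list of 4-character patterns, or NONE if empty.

-000, -011, -101, -110

Round 0: 0000✓ 0001✓ 0010✓ 0011✓ 0100✓ 0101✓ 0110✓ 1000✓ 1011✓ 1101✓ 1110✓
Round 1: -000 -011 -101 -110 0-00✓ 0-01✓ 0-10✓ 00-0✓ 00-1✓ 000-✓ 001-✓ 01-0✓ 010-✓
Round 2: 0--0 0-0- 00--
PIs = {-000, -011, -101, -110, 0--0, 0-0-, 00--}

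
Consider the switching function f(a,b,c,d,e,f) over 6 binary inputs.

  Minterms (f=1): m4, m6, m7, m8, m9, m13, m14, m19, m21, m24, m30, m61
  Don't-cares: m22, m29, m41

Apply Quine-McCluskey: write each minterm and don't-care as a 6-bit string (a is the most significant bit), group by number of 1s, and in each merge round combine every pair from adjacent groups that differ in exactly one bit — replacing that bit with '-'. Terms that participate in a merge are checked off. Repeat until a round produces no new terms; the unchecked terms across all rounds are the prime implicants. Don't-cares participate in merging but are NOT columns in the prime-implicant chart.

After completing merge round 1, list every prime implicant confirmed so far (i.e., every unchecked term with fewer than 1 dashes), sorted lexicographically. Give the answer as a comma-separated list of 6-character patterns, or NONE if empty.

010011

size-2^0 implicants → 000100(✓)  000110(✓)  000111(✓)  001000(✓)  001001(✓)  001101(✓)  001110(✓)  010011  010101(✓)  010110(✓)  011000(✓)  011101(✓)  011110(✓)  101001(✓)  111101(✓)
size-2^1 implicants → -01001  -11101  0-0110(✓)  0-1000  0-1101  0-1110(✓)  00-110(✓)  0001-0  00011-  001-01  00100-  01-101  01-110(✓)
size-2^2 implicants → 0--110
Unchecked terms (primes): -01001, -11101, 0--110, 0-1000, 0-1101, 0001-0, 00011-, 001-01, 00100-, 01-101, 010011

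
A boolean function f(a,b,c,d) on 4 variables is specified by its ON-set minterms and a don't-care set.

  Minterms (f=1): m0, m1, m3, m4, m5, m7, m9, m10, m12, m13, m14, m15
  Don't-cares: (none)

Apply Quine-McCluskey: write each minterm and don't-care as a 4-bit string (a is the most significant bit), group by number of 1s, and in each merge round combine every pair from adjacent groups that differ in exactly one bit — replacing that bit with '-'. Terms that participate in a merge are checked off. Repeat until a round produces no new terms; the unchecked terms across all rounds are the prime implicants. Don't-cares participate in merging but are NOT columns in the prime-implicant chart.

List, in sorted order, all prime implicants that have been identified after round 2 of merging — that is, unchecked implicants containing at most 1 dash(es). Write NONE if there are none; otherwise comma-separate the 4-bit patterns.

[col 0] 0000*, 0001*, 0011*, 0100*, 0101*, 0111*, 1001*, 1010*, 1100*, 1101*, 1110*, 1111*
[col 1] -001*, -100*, -101*, -111*, 0-00*, 0-01*, 0-11*, 00-1*, 000-*, 01-1*, 010-*, 1-01*, 1-10, 11-0*, 11-1*, 110-*, 111-*
[col 2] --01, -1-1, -10-, 0--1, 0-0-, 11--
Prime implicants: --01, -1-1, -10-, 0--1, 0-0-, 1-10, 11--

1-10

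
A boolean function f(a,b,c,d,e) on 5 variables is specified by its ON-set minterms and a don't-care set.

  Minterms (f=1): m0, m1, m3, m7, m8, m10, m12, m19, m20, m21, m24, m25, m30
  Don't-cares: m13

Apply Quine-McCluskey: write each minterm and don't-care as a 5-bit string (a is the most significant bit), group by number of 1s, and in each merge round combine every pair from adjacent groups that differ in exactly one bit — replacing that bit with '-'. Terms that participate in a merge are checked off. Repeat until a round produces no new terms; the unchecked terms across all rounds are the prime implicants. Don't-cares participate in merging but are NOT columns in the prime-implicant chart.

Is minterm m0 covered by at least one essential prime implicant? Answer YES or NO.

size-2^0 implicants → 00000(✓)  00001(✓)  00011(✓)  00111(✓)  01000(✓)  01010(✓)  01100(✓)  01101(✓)  10011(✓)  10100(✓)  10101(✓)  11000(✓)  11001(✓)  11110
size-2^1 implicants → -0011  -1000  0-000  00-11  000-1  0000-  01-00  010-0  0110-  1010-  1100-
Unchecked terms (primes): -0011, -1000, 0-000, 00-11, 000-1, 0000-, 01-00, 010-0, 0110-, 1010-, 1100-, 11110
Minterm coverage:
  m0 ⊆ 0-000,0000-
  m1 ⊆ 000-1,0000-
  m3 ⊆ -0011,00-11,000-1
  m7 ⊆ 00-11 [E]
  m8 ⊆ -1000,0-000,01-00,010-0
  m10 ⊆ 010-0 [E]
  m12 ⊆ 01-00,0110-
  m19 ⊆ -0011 [E]
  m20 ⊆ 1010- [E]
  m21 ⊆ 1010- [E]
  m24 ⊆ -1000,1100-
  m25 ⊆ 1100- [E]
  m30 ⊆ 11110 [E]
E = {-0011, 00-11, 010-0, 1010-, 1100-, 11110}

NO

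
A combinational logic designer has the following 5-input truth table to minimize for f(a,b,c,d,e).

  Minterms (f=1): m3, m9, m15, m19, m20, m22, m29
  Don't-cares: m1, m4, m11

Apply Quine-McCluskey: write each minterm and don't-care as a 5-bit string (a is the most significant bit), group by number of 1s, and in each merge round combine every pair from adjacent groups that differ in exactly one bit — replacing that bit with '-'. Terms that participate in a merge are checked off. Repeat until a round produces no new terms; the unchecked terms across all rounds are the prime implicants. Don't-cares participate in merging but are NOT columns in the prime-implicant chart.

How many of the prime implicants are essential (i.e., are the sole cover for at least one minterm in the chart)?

size-2^0 implicants → 00001(✓)  00011(✓)  00100(✓)  01001(✓)  01011(✓)  01111(✓)  10011(✓)  10100(✓)  10110(✓)  11101
size-2^1 implicants → -0011  -0100  0-001(✓)  0-011(✓)  000-1(✓)  01-11  010-1(✓)  101-0
size-2^2 implicants → 0-0-1
Unchecked terms (primes): -0011, -0100, 0-0-1, 01-11, 101-0, 11101
Minterm coverage:
  m3 ⊆ -0011,0-0-1
  m9 ⊆ 0-0-1 [E]
  m15 ⊆ 01-11 [E]
  m19 ⊆ -0011 [E]
  m20 ⊆ -0100,101-0
  m22 ⊆ 101-0 [E]
  m29 ⊆ 11101 [E]
E = {-0011, 0-0-1, 01-11, 101-0, 11101}

5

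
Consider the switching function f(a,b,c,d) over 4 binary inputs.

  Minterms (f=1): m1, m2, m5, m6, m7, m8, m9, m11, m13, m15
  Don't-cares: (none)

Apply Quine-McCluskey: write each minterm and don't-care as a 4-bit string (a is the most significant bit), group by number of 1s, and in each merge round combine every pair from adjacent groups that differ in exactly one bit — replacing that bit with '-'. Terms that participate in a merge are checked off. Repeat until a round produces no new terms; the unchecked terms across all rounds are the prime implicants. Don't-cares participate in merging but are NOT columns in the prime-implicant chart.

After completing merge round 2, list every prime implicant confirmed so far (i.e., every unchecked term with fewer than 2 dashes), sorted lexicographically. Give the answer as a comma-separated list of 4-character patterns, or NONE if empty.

0-10, 011-, 100-

size-2^0 implicants → 0001(✓)  0010(✓)  0101(✓)  0110(✓)  0111(✓)  1000(✓)  1001(✓)  1011(✓)  1101(✓)  1111(✓)
size-2^1 implicants → -001(✓)  -101(✓)  -111(✓)  0-01(✓)  0-10  01-1(✓)  011-  1-01(✓)  1-11(✓)  10-1(✓)  100-  11-1(✓)
size-2^2 implicants → --01  -1-1  1--1
Unchecked terms (primes): --01, -1-1, 0-10, 011-, 1--1, 100-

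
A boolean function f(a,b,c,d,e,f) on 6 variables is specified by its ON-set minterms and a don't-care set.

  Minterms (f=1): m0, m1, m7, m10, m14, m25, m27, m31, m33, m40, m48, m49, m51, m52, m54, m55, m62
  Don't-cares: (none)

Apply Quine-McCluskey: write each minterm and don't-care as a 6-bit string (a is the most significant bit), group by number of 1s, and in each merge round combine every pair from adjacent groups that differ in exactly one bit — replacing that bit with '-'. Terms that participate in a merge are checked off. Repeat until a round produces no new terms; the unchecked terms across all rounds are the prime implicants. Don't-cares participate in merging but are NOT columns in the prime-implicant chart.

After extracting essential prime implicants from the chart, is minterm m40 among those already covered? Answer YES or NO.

Round 0: 000000✓ 000001✓ 000111 001010✓ 001110✓ 011001✓ 011011✓ 011111✓ 100001✓ 101000 110000✓ 110001✓ 110011✓ 110100✓ 110110✓ 110111✓ 111110✓
Round 1: -00001 00000- 001-10 011-11 0110-1 1-0001 11-110 110-00 110-11 1100-1 11000- 1101-0 11011-
PIs = {-00001, 00000-, 000111, 001-10, 011-11, 0110-1, 1-0001, 101000, 11-110, 110-00, 110-11, 1100-1, 11000-, 1101-0, 11011-}
Coverage chart:
  m0: 00000- ←essential
  m1: -00001,00000-
  m7: 000111 ←essential
  m10: 001-10 ←essential
  m14: 001-10 ←essential
  m25: 0110-1 ←essential
  m27: 011-11,0110-1
  m31: 011-11 ←essential
  m33: -00001,1-0001
  m40: 101000 ←essential
  m48: 110-00,11000-
  m49: 1-0001,1100-1,11000-
  m51: 110-11,1100-1
  m52: 110-00,1101-0
  m54: 11-110,1101-0,11011-
  m55: 110-11,11011-
  m62: 11-110 ←essential
Essential: 00000-, 000111, 001-10, 011-11, 0110-1, 101000, 11-110

YES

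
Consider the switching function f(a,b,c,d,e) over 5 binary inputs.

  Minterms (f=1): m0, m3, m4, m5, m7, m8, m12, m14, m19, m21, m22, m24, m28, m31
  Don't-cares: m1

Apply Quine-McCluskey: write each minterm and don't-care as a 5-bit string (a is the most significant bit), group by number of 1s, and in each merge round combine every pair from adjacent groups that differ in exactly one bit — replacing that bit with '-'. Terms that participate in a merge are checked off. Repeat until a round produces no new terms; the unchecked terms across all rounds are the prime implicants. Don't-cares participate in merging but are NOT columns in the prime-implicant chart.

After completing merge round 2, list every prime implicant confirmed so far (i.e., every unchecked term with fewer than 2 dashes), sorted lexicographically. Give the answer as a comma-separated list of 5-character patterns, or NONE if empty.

-0011, -0101, 011-0, 10110, 11111

[col 0] 00000*, 00001*, 00011*, 00100*, 00101*, 00111*, 01000*, 01100*, 01110*, 10011*, 10101*, 10110, 11000*, 11100*, 11111
[col 1] -0011, -0101, -1000*, -1100*, 0-000*, 0-100*, 00-00*, 00-01*, 00-11*, 000-1*, 0000-*, 001-1*, 0010-*, 01-00*, 011-0, 11-00*
[col 2] -1-00, 0--00, 00--1, 00-0-
Prime implicants: -0011, -0101, -1-00, 0--00, 00--1, 00-0-, 011-0, 10110, 11111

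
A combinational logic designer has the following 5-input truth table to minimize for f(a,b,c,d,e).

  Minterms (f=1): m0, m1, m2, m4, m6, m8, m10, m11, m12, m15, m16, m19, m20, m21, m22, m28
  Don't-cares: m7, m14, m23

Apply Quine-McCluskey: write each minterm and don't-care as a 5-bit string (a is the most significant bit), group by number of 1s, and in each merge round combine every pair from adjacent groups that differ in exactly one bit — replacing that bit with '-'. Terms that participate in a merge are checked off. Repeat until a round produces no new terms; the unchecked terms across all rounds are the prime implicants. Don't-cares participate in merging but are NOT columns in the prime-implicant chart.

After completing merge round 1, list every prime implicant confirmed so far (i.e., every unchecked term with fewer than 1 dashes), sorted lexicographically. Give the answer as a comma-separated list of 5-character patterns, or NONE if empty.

NONE

[col 0] 00000*, 00001*, 00010*, 00100*, 00110*, 00111*, 01000*, 01010*, 01011*, 01100*, 01110*, 01111*, 10000*, 10011*, 10100*, 10101*, 10110*, 10111*, 11100*
[col 1] -0000*, -0100*, -0110*, -0111*, -1100*, 0-000*, 0-010*, 0-100*, 0-110*, 0-111*, 00-00*, 00-10*, 000-0*, 0000-, 001-0*, 0011-*, 01-00*, 01-10*, 01-11*, 010-0*, 0101-*, 011-0*, 0111-*, 1-100*, 10-00*, 10-11, 101-0*, 101-1*, 1010-*, 1011-*
[col 2] --100, -0-00, -01-0, -011-, 0--00*, 0--10*, 0-0-0*, 0-1-0*, 0-11-, 00--0*, 01--0*, 01-1-, 101--
[col 3] 0---0
Prime implicants: --100, -0-00, -01-0, -011-, 0---0, 0-11-, 0000-, 01-1-, 10-11, 101--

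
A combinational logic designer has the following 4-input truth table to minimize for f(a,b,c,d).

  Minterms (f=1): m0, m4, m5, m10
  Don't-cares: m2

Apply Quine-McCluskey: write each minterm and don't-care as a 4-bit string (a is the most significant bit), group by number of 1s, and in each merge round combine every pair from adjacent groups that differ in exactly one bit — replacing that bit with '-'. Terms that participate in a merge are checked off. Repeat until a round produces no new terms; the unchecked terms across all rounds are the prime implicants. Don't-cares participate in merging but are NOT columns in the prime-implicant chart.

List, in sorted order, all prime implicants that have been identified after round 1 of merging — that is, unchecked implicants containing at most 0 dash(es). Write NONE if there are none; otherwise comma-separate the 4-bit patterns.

[col 0] 0000*, 0010*, 0100*, 0101*, 1010*
[col 1] -010, 0-00, 00-0, 010-
Prime implicants: -010, 0-00, 00-0, 010-

NONE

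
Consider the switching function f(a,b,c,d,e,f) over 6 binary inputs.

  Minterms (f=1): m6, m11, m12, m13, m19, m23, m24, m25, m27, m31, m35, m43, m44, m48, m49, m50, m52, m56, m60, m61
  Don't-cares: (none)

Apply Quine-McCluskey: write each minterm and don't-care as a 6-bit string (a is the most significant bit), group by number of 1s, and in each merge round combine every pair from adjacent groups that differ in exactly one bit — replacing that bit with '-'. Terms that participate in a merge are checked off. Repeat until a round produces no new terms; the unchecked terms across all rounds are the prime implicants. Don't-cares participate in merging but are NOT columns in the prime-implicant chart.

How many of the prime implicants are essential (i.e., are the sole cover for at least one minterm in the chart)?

8

Round 0: 000110 001011✓ 001100✓ 001101✓ 010011✓ 010111✓ 011000✓ 011001✓ 011011✓ 011111✓ 100011✓ 101011✓ 101100✓ 110000✓ 110001✓ 110010✓ 110100✓ 111000✓ 111100✓ 111101✓
Round 1: -01011 -01100 -11000 0-1011 00110- 01-011✓ 01-111✓ 010-11✓ 011-11✓ 0110-1 01100- 1-1100 10-011 11-000✓ 11-100✓ 110-00✓ 1100-0 11000- 111-00✓ 11110-
Round 2: 01--11 11--00
PIs = {-01011, -01100, -11000, 0-1011, 000110, 00110-, 01--11, 0110-1, 01100-, 1-1100, 10-011, 11--00, 1100-0, 11000-, 11110-}
Coverage chart:
  m6: 000110 ←essential
  m11: -01011,0-1011
  m12: -01100,00110-
  m13: 00110- ←essential
  m19: 01--11 ←essential
  m23: 01--11 ←essential
  m24: -11000,01100-
  m25: 0110-1,01100-
  m27: 0-1011,01--11,0110-1
  m31: 01--11 ←essential
  m35: 10-011 ←essential
  m43: -01011,10-011
  m44: -01100,1-1100
  m48: 11--00,1100-0,11000-
  m49: 11000- ←essential
  m50: 1100-0 ←essential
  m52: 11--00 ←essential
  m56: -11000,11--00
  m60: 1-1100,11--00,11110-
  m61: 11110- ←essential
Essential: 000110, 00110-, 01--11, 10-011, 11--00, 1100-0, 11000-, 11110-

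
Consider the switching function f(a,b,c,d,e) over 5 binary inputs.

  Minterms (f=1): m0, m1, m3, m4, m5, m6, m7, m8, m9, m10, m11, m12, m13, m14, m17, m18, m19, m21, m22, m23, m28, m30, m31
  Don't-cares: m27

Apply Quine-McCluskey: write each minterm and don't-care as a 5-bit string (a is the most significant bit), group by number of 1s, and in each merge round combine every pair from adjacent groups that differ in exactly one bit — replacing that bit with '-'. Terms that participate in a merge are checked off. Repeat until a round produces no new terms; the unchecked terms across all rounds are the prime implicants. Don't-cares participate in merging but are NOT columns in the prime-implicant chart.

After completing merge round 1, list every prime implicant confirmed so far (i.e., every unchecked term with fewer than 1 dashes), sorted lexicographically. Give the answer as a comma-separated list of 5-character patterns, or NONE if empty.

size-2^0 implicants → 00000(✓)  00001(✓)  00011(✓)  00100(✓)  00101(✓)  00110(✓)  00111(✓)  01000(✓)  01001(✓)  01010(✓)  01011(✓)  01100(✓)  01101(✓)  01110(✓)  10001(✓)  10010(✓)  10011(✓)  10101(✓)  10110(✓)  10111(✓)  11011(✓)  11100(✓)  11110(✓)  11111(✓)
size-2^1 implicants → -0001(✓)  -0011(✓)  -0101(✓)  -0110(✓)  -0111(✓)  -1011(✓)  -1100(✓)  -1110(✓)  0-000(✓)  0-001(✓)  0-011(✓)  0-100(✓)  0-101(✓)  0-110(✓)  00-00(✓)  00-01(✓)  00-11(✓)  000-1(✓)  0000-(✓)  001-0(✓)  001-1(✓)  0010-(✓)  0011-(✓)  01-00(✓)  01-01(✓)  01-10(✓)  010-0(✓)  010-1(✓)  0100-(✓)  0101-(✓)  011-0(✓)  0110-(✓)  1-011(✓)  1-110(✓)  1-111(✓)  10-01(✓)  10-10(✓)  10-11(✓)  100-1(✓)  1001-(✓)  101-1(✓)  1011-(✓)  11-11(✓)  111-0(✓)  1111-(✓)
size-2^2 implicants → --011  --110  -0-01(✓)  -0-11(✓)  -00-1(✓)  -01-1(✓)  -011-  -11-0  0--00(✓)  0--01(✓)  0-0-1  0-00-(✓)  0-1-0  0-10-(✓)  00--1(✓)  00-0-(✓)  001--  01--0  01-0-(✓)  010--  1--11  1-11-  10--1(✓)  10-1-
size-2^3 implicants → -0--1  0--0-
Unchecked terms (primes): --011, --110, -0--1, -011-, -11-0, 0--0-, 0-0-1, 0-1-0, 001--, 01--0, 010--, 1--11, 1-11-, 10-1-

NONE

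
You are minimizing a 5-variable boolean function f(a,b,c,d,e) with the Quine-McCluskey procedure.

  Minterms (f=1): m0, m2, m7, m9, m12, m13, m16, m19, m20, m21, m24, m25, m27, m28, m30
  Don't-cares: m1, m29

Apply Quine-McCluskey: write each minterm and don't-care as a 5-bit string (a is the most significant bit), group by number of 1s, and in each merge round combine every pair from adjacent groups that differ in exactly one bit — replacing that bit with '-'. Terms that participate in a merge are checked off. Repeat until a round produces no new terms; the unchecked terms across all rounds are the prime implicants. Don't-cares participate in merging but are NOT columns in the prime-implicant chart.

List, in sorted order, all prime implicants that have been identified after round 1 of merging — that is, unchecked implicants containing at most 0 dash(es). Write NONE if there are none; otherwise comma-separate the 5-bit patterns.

[col 0] 00000*, 00001*, 00010*, 00111, 01001*, 01100*, 01101*, 10000*, 10011*, 10100*, 10101*, 11000*, 11001*, 11011*, 11100*, 11101*, 11110*
[col 1] -0000, -1001*, -1100*, -1101*, 0-001, 000-0, 0000-, 01-01*, 0110-*, 1-000*, 1-011, 1-100*, 1-101*, 10-00*, 1010-*, 11-00*, 11-01*, 110-1, 1100-*, 111-0, 1110-*
[col 2] -1-01, -110-, 1--00, 1-10-, 11-0-
Prime implicants: -0000, -1-01, -110-, 0-001, 000-0, 0000-, 00111, 1--00, 1-011, 1-10-, 11-0-, 110-1, 111-0

00111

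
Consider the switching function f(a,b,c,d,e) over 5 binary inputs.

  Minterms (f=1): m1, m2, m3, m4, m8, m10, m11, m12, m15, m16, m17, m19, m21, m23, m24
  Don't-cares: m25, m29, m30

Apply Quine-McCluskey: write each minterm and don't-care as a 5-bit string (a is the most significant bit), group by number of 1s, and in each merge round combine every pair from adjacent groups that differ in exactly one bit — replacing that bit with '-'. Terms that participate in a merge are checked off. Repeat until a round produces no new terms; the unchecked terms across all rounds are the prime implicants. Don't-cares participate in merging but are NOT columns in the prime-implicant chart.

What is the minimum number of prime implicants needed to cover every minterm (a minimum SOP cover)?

[col 0] 00001*, 00010*, 00011*, 00100*, 01000*, 01010*, 01011*, 01100*, 01111*, 10000*, 10001*, 10011*, 10101*, 10111*, 11000*, 11001*, 11101*, 11110
[col 1] -0001*, -0011*, -1000, 0-010*, 0-011*, 0-100, 000-1*, 0001-*, 01-00, 01-11, 010-0, 0101-*, 1-000*, 1-001*, 1-101*, 10-01*, 10-11*, 100-1*, 1000-*, 101-1*, 11-01*, 1100-*
[col 2] -00-1, 0-01-, 1--01, 1-00-, 10--1
Prime implicants: -00-1, -1000, 0-01-, 0-100, 01-00, 01-11, 010-0, 1--01, 1-00-, 10--1, 11110
PI chart (minterm → PIs covering it):
  1 | -00-1  (sole → essential)
  2 | 0-01-  (sole → essential)
  3 | -00-1,0-01-
  4 | 0-100  (sole → essential)
  8 | -1000,01-00,010-0
  10 | 0-01-,010-0
  11 | 0-01-,01-11
  12 | 0-100,01-00
  15 | 01-11  (sole → essential)
  16 | 1-00-  (sole → essential)
  17 | -00-1,1--01,1-00-,10--1
  19 | -00-1,10--1
  21 | 1--01,10--1
  23 | 10--1  (sole → essential)
  24 | -1000,1-00-
Essential prime implicants: -00-1, 0-01-, 0-100, 01-11, 1-00-, 10--1
Petrick residual → -1000
Minimum SOP uses 7 PIs: b'c'e + bc'd'e' + a'c'd + a'cd'e' + a'bde + ac'd' + ab'e

7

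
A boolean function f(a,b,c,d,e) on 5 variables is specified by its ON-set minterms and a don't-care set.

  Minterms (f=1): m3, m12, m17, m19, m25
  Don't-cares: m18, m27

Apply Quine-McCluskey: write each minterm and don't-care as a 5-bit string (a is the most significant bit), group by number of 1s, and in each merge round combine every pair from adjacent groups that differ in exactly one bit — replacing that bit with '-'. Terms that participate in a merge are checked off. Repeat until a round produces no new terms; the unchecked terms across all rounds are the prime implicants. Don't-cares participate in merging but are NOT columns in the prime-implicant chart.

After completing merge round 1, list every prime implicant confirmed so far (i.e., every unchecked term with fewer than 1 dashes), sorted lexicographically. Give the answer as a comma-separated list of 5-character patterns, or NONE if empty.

01100

size-2^0 implicants → 00011(✓)  01100  10001(✓)  10010(✓)  10011(✓)  11001(✓)  11011(✓)
size-2^1 implicants → -0011  1-001(✓)  1-011(✓)  100-1(✓)  1001-  110-1(✓)
size-2^2 implicants → 1-0-1
Unchecked terms (primes): -0011, 01100, 1-0-1, 1001-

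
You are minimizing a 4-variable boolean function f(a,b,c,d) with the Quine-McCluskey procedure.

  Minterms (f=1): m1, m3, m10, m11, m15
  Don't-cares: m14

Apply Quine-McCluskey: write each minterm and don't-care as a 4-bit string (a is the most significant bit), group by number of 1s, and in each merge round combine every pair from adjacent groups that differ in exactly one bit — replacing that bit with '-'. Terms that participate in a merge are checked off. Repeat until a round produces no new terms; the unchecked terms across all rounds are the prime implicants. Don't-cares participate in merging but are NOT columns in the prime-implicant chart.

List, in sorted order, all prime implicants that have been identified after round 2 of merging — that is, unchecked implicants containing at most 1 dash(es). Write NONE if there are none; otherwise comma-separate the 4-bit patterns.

-011, 00-1

Round 0: 0001✓ 0011✓ 1010✓ 1011✓ 1110✓ 1111✓
Round 1: -011 00-1 1-10✓ 1-11✓ 101-✓ 111-✓
Round 2: 1-1-
PIs = {-011, 00-1, 1-1-}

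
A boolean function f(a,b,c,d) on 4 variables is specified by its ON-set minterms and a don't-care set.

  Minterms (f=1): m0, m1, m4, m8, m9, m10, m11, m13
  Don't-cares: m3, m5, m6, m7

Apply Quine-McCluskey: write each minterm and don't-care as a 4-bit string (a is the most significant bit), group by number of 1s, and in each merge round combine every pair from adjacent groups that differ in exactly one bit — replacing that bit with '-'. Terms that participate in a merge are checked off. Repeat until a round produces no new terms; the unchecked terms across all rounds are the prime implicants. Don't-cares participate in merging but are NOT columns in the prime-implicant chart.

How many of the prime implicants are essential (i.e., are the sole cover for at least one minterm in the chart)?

2

Round 0: 0000✓ 0001✓ 0011✓ 0100✓ 0101✓ 0110✓ 0111✓ 1000✓ 1001✓ 1010✓ 1011✓ 1101✓
Round 1: -000✓ -001✓ -011✓ -101✓ 0-00✓ 0-01✓ 0-11✓ 00-1✓ 000-✓ 01-0✓ 01-1✓ 010-✓ 011-✓ 1-01✓ 10-0✓ 10-1✓ 100-✓ 101-✓
Round 2: --01 -0-1 -00- 0--1 0-0- 01-- 10--
PIs = {--01, -0-1, -00-, 0--1, 0-0-, 01--, 10--}
Coverage chart:
  m0: -00-,0-0-
  m1: --01,-0-1,-00-,0--1,0-0-
  m4: 0-0-,01--
  m8: -00-,10--
  m9: --01,-0-1,-00-,10--
  m10: 10-- ←essential
  m11: -0-1,10--
  m13: --01 ←essential
Essential: --01, 10--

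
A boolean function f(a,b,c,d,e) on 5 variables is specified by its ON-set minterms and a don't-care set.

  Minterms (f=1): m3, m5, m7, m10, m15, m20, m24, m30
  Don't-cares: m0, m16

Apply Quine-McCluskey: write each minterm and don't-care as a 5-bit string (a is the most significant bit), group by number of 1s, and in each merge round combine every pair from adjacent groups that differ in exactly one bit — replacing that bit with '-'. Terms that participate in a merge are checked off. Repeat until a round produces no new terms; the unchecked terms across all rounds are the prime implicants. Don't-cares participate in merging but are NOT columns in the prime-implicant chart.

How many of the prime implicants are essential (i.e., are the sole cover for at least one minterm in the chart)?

Round 0: 00000✓ 00011✓ 00101✓ 00111✓ 01010 01111✓ 10000✓ 10100✓ 11000✓ 11110
Round 1: -0000 0-111 00-11 001-1 1-000 10-00
PIs = {-0000, 0-111, 00-11, 001-1, 01010, 1-000, 10-00, 11110}
Coverage chart:
  m3: 00-11 ←essential
  m5: 001-1 ←essential
  m7: 0-111,00-11,001-1
  m10: 01010 ←essential
  m15: 0-111 ←essential
  m20: 10-00 ←essential
  m24: 1-000 ←essential
  m30: 11110 ←essential
Essential: 0-111, 00-11, 001-1, 01010, 1-000, 10-00, 11110

7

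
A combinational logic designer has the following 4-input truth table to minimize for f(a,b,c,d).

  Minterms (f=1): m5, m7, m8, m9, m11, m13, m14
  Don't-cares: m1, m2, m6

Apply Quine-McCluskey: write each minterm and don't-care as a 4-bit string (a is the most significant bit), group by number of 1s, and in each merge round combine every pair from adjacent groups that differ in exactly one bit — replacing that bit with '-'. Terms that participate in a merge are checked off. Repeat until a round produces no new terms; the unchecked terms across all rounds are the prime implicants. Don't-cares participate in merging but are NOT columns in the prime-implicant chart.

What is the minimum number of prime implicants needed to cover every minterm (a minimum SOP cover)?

Round 0: 0001✓ 0010✓ 0101✓ 0110✓ 0111✓ 1000✓ 1001✓ 1011✓ 1101✓ 1110✓
Round 1: -001✓ -101✓ -110 0-01✓ 0-10 01-1 011- 1-01✓ 10-1 100-
Round 2: --01
PIs = {--01, -110, 0-10, 01-1, 011-, 10-1, 100-}
Coverage chart:
  m5: --01,01-1
  m7: 01-1,011-
  m8: 100- ←essential
  m9: --01,10-1,100-
  m11: 10-1 ←essential
  m13: --01 ←essential
  m14: -110 ←essential
Essential: --01, -110, 10-1, 100-
Petrick residual → 01-1
Min cover (5 terms): c'd + bcd' + a'bd + ab'd + ab'c'

5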